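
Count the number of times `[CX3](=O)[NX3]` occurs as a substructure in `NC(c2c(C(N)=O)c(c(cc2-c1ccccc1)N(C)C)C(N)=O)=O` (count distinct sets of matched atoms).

3

[CX3](=O)[NX3] is the SMARTS for an amide: a carbonyl carbon bonded to a trivalent nitrogen.
The molecule carries 3 separate instances of a primary amide (-C(=O)NH2) meeting every constraint; each maps to a distinct set of atoms, giving 3 matches.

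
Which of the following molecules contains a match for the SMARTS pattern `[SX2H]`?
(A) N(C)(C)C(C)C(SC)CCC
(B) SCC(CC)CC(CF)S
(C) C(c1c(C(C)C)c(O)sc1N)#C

[SX2H] describes an aliphatic sulfur with two connections, one being H (a thiol).
(A) has a methylthio ether (-SCH3) but the sulfur has H0 (bonded to two carbons), not H1.
(B) contains a thiol (-SH), which satisfies every atom and bond constraint.
(C) has a hydroxyl group (-OH) but it is an -OH, not an -SH.
So the answer is (B).

B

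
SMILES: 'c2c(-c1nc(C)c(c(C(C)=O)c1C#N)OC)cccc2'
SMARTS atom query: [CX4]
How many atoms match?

The query [CX4] means: C with X4: aliphatic carbon with exactly 4 total connections (bonds + H).
Check the 20 heavy atoms by environment: 1× n (aromatic, X2) → no; 11× c (aromatic, X3) → no; 1× C (X2) → no; 1× N (X1) → no; 1× O (X2) → no; 3× C (X4) → match; 1× C (X3) → no; 1× O (X1) → no.
That gives 3 matching atoms.

3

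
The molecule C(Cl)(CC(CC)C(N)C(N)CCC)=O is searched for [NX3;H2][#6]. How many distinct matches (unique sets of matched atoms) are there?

2

[NX3;H2][#6] is the SMARTS for a primary amine: a trivalent nitrogen with two H attached to carbon.
The molecule carries 2 separate instances of a primary amino group (-NH2) meeting every constraint; each maps to a distinct set of atoms, giving 2 matches.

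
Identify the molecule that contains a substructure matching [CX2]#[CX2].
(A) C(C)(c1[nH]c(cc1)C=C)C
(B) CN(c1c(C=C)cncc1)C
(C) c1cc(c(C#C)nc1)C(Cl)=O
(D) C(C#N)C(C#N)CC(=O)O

C

[CX2]#[CX2] describes a carbon-carbon triple bond (an alkyne).
(A) has a vinyl group (-CH=CH2) but the C=C is a double bond; both carbons are CX3, not CX2.
(B) has a vinyl group (-CH=CH2) but the C=C is a double bond; both carbons are CX3, not CX2.
(C) contains an ethynyl group (-C#CH), which satisfies every atom and bond constraint.
(D) has a nitrile (-C#N) but the triple bond is C#N, not C#C.
So the answer is (C).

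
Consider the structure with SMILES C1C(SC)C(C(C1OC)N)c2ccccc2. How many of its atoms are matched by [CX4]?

The query [CX4] means: C with X4: aliphatic carbon with exactly 4 total connections (bonds + H).
Check the 16 heavy atoms by environment: 7× C (X4) → match; 1× O (X2) → no; 1× N (X3) → no; 6× c (aromatic, X3) → no; 1× S (X2) → no.
That gives 7 matching atoms.

7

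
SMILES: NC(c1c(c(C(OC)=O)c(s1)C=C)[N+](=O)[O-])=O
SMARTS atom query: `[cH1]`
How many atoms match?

0

Check the 17 heavy atoms by environment: 1× s (aromatic, H0) → no; 4× c (aromatic, H0) → no; 2× C (H0) → no; 4× O (H0) → no; 1× N (H2) → no; 1× N (charge +1, H0) → no; 1× O (charge -1, H0) → no; 1× C (H1) → no; 1× C (H2) → no; 1× C (H3) → no.
No environment satisfies the query, so 0 matching atoms.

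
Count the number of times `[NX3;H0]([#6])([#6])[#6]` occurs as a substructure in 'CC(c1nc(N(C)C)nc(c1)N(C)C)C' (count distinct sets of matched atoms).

2

[NX3;H0]([#6])([#6])[#6] is the SMARTS for a tertiary amine: a trivalent nitrogen with no H, bonded to three carbons.
The molecule carries 2 separate instances of a dimethylamino group (-N(CH3)2) meeting every constraint; each maps to a distinct set of atoms, giving 2 matches.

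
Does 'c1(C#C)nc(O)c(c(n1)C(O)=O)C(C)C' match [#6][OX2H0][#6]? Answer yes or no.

The pattern [#6][OX2H0][#6] describes an aliphatic oxygen bridging two carbons with no H on the oxygen — an ether.
The closest candidate here is a carboxylic acid group (-C(=O)OH), but the -OH oxygen has H1; the =O is OX1, not OX2. No other fragment satisfies the full query, so there is no match.

No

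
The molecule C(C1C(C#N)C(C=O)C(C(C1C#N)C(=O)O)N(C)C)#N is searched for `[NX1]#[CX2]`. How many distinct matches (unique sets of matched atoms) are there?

3

[NX1]#[CX2] is the SMARTS for a nitrile: a nitrogen triple-bonded to a two-connected carbon.
The molecule carries 3 separate instances of a nitrile (-C#N) meeting every constraint; each maps to a distinct set of atoms, giving 3 matches.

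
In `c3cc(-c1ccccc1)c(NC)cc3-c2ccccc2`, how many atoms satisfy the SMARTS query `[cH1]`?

Check the 20 heavy atoms by environment: 5× c (aromatic, H0) → no; 13× c (aromatic, H1) → match; 1× N (H1) → no; 1× C (H3) → no.
That gives 13 matching atoms.

13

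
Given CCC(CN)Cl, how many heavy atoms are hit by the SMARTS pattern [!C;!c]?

The query [!C;!c] means: neither aliphatic nor aromatic carbon — same as [!#6].
Check the 6 heavy atoms by environment: 4× C → no; 1× N → match; 1× Cl → match.
Summing the matching environments: 1 + 1 = 2 matching atoms.

2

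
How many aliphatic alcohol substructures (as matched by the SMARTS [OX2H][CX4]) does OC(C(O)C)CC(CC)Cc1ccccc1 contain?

[OX2H][CX4] is the SMARTS for an aliphatic alcohol: a hydroxyl oxygen bound to an sp3 (X4) carbon.
The molecule carries 2 separate instances of a hydroxyl group (-OH) meeting every constraint; each maps to a distinct set of atoms, giving 2 matches.

2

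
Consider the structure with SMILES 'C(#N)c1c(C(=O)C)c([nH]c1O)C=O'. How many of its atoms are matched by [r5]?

5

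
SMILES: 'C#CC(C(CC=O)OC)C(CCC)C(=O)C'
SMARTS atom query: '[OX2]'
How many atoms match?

1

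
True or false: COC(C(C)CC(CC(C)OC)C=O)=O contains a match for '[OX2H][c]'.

False

The pattern [OX2H][c] describes a hydroxyl oxygen attached to an aromatic carbon — a phenol.
The closest candidate here is a methoxy ether (-OCH3), but the oxygen has H0, not H1. No other fragment satisfies the full query, so there is no match.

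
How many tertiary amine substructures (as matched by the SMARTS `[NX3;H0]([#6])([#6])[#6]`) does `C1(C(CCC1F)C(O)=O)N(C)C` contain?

1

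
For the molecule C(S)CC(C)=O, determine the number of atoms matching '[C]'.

4

The query [C] means: uppercase C matches aliphatic (non-aromatic) carbon only.
Check the 6 heavy atoms by environment: 4× C → match; 1× O → no; 1× S → no.
That gives 4 matching atoms.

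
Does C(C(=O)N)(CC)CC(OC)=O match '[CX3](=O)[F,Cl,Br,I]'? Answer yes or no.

The pattern [CX3](=O)[F,Cl,Br,I] describes a carbonyl carbon bonded to a halogen — an acyl halide.
The closest candidate here is a methyl-ester group (-C(=O)OCH3), but the carbonyl is bonded to -O-C, not to a halogen. No other fragment satisfies the full query, so there is no match.

No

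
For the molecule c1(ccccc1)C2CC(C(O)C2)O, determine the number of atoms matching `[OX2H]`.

2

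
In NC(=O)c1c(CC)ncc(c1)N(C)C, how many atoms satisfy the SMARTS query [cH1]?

The query [cH1] means: aromatic carbon bearing exactly one hydrogen.
Check the 14 heavy atoms by environment: 1× n (aromatic, H0) → no; 2× c (aromatic, H1) → match; 3× c (aromatic, H0) → no; 1× C (H2) → no; 3× C (H3) → no; 1× C (H0) → no; 1× O (H0) → no; 1× N (H2) → no; 1× N (H0) → no.
That gives 2 matching atoms.

2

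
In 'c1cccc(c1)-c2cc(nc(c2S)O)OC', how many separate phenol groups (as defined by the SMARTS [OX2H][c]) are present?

[OX2H][c] is the SMARTS for a phenol: a hydroxyl oxygen attached to an aromatic carbon.
Exactly one fragment in the molecule meets all constraints, giving 1 match.

1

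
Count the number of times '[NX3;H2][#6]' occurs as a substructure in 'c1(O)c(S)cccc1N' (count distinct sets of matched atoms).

1

[NX3;H2][#6] is the SMARTS for a primary amine: a trivalent nitrogen with two H attached to carbon.
Exactly one fragment in the molecule meets all constraints, giving 1 match.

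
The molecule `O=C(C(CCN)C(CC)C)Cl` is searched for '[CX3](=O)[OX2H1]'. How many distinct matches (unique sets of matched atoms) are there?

[CX3](=O)[OX2H1] is the SMARTS for a carboxylic acid: an sp2 carbon double-bonded to O and single-bonded to an -OH oxygen.
The molecule has an acyl chloride (-C(=O)Cl), but the carbonyl is bonded to Cl, not to an -OH oxygen; nothing else fits, so there are 0 matches.

0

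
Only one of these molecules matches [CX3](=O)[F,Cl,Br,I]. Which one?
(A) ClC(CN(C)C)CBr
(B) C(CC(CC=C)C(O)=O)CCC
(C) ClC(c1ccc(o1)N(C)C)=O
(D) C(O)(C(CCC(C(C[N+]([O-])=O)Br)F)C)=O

[CX3](=O)[F,Cl,Br,I] describes a carbonyl carbon bonded to a halogen (an acyl halide).
(A) has a chloro substituent but the Cl is not on a carbonyl carbon.
(B) has a carboxylic acid group (-C(=O)OH) but the carbonyl is bonded to -OH, not to a halogen.
(C) contains an acyl chloride (-C(=O)Cl), which satisfies every atom and bond constraint.
(D) has a carboxylic acid group (-C(=O)OH) but the carbonyl is bonded to -OH, not to a halogen.
So the answer is (C).

C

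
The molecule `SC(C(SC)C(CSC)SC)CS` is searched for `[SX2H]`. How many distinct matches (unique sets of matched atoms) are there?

[SX2H] is the SMARTS for a thiol: an aliphatic sulfur with two connections, one being H.
The molecule carries 2 separate instances of a thiol (-SH) meeting every constraint; each maps to a distinct set of atoms, giving 2 matches.

2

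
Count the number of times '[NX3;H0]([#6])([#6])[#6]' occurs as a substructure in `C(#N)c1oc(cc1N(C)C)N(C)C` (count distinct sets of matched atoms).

2

[NX3;H0]([#6])([#6])[#6] is the SMARTS for a tertiary amine: a trivalent nitrogen with no H, bonded to three carbons.
The molecule carries 2 separate instances of a dimethylamino group (-N(CH3)2) meeting every constraint; each maps to a distinct set of atoms, giving 2 matches.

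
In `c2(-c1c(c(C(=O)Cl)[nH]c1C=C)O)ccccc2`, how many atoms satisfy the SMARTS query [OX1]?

1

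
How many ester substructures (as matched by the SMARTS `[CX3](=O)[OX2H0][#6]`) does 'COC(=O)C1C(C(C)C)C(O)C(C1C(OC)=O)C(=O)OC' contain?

3

[CX3](=O)[OX2H0][#6] is the SMARTS for an ester: a carbonyl carbon bonded to an oxygen that is itself bonded to carbon (no H on that O).
The molecule carries 3 separate instances of a methyl-ester group (-C(=O)OCH3) meeting every constraint; each maps to a distinct set of atoms, giving 3 matches.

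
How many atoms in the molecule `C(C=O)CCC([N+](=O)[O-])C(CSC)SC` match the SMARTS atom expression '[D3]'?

Check the 15 heavy atoms by environment: 5× C (D2) → no; 2× C (D3) → match; 2× O (D1) → no; 1× N (charge +1, D3) → match; 1× O (charge -1, D1) → no; 2× S (D2) → no; 2× C (D1) → no.
Summing the matching environments: 2 + 1 = 3 matching atoms.

3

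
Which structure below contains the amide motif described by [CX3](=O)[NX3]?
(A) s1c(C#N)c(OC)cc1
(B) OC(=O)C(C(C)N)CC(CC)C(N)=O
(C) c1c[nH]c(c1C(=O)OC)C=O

B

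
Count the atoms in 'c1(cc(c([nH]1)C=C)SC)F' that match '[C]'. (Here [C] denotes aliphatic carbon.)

3

Check the 10 heavy atoms by environment: 1× n (aromatic) → no; 4× c (aromatic) → no; 3× C → match; 1× F → no; 1× S → no.
That gives 3 matching atoms.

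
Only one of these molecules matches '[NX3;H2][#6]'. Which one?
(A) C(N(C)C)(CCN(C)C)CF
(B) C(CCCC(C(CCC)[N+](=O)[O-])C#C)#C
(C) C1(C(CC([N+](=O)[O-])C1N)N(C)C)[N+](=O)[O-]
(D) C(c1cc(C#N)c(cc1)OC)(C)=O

C

[NX3;H2][#6] describes a trivalent nitrogen with two H attached to carbon (a primary amine).
(A) has a dimethylamino group (-N(CH3)2) but the nitrogen has H0, not H2.
(B) has a nitro group (-[N+](=O)[O-]) but the nitrogen is [N+] with no H, not NX3H2.
(C) contains a primary amino group (-NH2), which satisfies every atom and bond constraint.
(D) has a nitrile (-C#N) but the nitrogen is NX1 (triple-bonded), not NX3 with two H.
So the answer is (C).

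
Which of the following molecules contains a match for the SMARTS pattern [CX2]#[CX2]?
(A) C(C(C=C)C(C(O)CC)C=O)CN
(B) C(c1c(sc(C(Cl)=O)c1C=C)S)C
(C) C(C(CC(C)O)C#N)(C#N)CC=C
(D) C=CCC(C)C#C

D

[CX2]#[CX2] describes a carbon-carbon triple bond (an alkyne).
(A) has a vinyl group (-CH=CH2) but the C=C is a double bond; both carbons are CX3, not CX2.
(B) has a vinyl group (-CH=CH2) but the C=C is a double bond; both carbons are CX3, not CX2.
(C) has a nitrile (-C#N) but the triple bond is C#N, not C#C.
(D) contains an ethynyl group (-C#CH), which satisfies every atom and bond constraint.
So the answer is (D).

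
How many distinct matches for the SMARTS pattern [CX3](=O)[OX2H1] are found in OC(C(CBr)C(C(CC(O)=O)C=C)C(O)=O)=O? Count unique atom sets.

3

[CX3](=O)[OX2H1] is the SMARTS for a carboxylic acid: an sp2 carbon double-bonded to O and single-bonded to an -OH oxygen.
The molecule carries 3 separate instances of a carboxylic acid group (-C(=O)OH) meeting every constraint; each maps to a distinct set of atoms, giving 3 matches.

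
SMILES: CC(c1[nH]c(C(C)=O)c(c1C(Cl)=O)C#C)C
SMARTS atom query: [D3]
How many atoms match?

Check the 16 heavy atoms by environment: 1× n (aromatic, D2) → no; 4× c (aromatic, D3) → match; 1× C (D2) → no; 4× C (D1) → no; 3× C (D3) → match; 2× O (D1) → no; 1× Cl (D1) → no.
Summing the matching environments: 4 + 3 = 7 matching atoms.

7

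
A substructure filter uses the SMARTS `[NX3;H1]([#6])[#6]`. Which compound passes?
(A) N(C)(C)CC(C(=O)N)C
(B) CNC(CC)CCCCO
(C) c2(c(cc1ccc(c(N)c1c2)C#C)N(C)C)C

B

[NX3;H1]([#6])[#6] describes a trivalent nitrogen with one H, bonded to two carbons (a secondary amine).
(A) has a dimethylamino group (-N(CH3)2) but the nitrogen has H0, not H1.
(B) contains an N-methylamino group (-NHCH3), which satisfies every atom and bond constraint.
(C) has a primary amino group (-NH2) but the nitrogen has H2 and only one carbon neighbour.
So the answer is (B).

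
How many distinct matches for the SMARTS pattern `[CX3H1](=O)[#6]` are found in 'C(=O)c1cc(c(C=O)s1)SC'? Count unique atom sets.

2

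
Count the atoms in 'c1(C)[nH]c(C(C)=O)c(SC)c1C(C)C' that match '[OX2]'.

0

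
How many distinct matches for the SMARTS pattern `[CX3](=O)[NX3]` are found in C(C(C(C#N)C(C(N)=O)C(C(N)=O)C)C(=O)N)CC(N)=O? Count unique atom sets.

4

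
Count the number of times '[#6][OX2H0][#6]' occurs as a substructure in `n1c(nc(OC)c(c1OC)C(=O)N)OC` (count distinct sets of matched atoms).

3

[#6][OX2H0][#6] is the SMARTS for an ether: an aliphatic oxygen bridging two carbons with no H on the oxygen.
The molecule carries 3 separate instances of a methoxy ether (-OCH3) meeting every constraint; each maps to a distinct set of atoms, giving 3 matches.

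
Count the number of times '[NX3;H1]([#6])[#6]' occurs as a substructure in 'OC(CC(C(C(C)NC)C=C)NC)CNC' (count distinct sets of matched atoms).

[NX3;H1]([#6])[#6] is the SMARTS for a secondary amine: a trivalent nitrogen with one H, bonded to two carbons.
The molecule carries 3 separate instances of an N-methylamino group (-NHCH3) meeting every constraint; each maps to a distinct set of atoms, giving 3 matches.

3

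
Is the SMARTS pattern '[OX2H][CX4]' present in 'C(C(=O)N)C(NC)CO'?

Yes

The pattern [OX2H][CX4] describes a hydroxyl oxygen bound to an sp3 (X4) carbon — an aliphatic alcohol.
The molecule carries a hydroxyl group (-OH), whose atoms satisfy every constraint of the query, so the pattern matches.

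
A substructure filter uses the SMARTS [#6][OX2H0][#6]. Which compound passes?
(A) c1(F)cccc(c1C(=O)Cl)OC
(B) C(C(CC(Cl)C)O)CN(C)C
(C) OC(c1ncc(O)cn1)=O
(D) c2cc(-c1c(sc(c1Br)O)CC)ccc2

A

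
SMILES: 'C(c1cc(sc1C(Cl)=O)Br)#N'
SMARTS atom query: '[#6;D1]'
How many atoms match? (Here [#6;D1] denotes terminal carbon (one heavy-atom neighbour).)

The query [#6;D1] means: carbon bonded to exactly one heavy atom.
Check the 11 heavy atoms by environment: 1× s (aromatic, D2) → no; 3× c (aromatic, D3) → no; 1× c (aromatic, D2) → no; 1× C (D2) → no; 1× N (D1) → no; 1× C (D3) → no; 1× O (D1) → no; 1× Cl (D1) → no; 1× Br (D1) → no.
No environment satisfies the query, so 0 matching atoms.

0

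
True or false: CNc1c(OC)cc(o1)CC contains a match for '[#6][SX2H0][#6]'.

The pattern [#6][SX2H0][#6] describes an aliphatic sulfur bridging two carbons with no H on the sulfur — a thioether.
The closest candidate here is a methoxy ether (-OCH3), but the bridging atom is O, not S. No other fragment satisfies the full query, so there is no match.

False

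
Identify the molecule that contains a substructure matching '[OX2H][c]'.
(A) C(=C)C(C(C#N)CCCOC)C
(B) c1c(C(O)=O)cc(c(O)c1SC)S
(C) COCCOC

[OX2H][c] describes a hydroxyl oxygen attached to an aromatic carbon (a phenol).
(A) has a methoxy ether (-OCH3) but the oxygen has H0, not H1.
(B) contains a hydroxyl group (-OH), which satisfies every atom and bond constraint.
(C) has a methoxy ether (-OCH3) but the oxygen has H0, not H1.
So the answer is (B).

B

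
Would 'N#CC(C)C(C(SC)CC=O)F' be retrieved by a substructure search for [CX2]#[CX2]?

The pattern [CX2]#[CX2] describes a carbon-carbon triple bond — an alkyne.
The closest candidate here is a nitrile (-C#N), but the triple bond is C#N, not C#C. No other fragment satisfies the full query, so there is no match.

No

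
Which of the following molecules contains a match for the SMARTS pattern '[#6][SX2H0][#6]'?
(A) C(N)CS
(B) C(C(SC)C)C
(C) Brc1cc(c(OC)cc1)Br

[#6][SX2H0][#6] describes an aliphatic sulfur bridging two carbons with no H on the sulfur (a thioether).
(A) has a thiol (-SH) but the sulfur has H1, not H0 bridging two carbons.
(B) contains a methylthio ether (-SCH3), which satisfies every atom and bond constraint.
(C) has a methoxy ether (-OCH3) but the bridging atom is O, not S.
So the answer is (B).

B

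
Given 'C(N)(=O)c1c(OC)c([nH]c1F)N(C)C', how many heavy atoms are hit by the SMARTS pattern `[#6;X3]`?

Check the 14 heavy atoms by environment: 1× n (aromatic, X3) → no; 4× c (aromatic, X3) → match; 1× O (X2) → no; 3× C (X4) → no; 1× F (X1) → no; 2× N (X3) → no; 1× C (X3) → match; 1× O (X1) → no.
Summing the matching environments: 4 + 1 = 5 matching atoms.

5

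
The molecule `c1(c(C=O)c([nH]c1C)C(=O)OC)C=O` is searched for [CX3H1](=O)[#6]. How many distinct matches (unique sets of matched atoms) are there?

2

[CX3H1](=O)[#6] is the SMARTS for an aldehyde: an sp2 carbon with one H, double-bonded to O and single-bonded to carbon.
The molecule carries 2 separate instances of an aldehyde (-CHO) meeting every constraint; each maps to a distinct set of atoms, giving 2 matches.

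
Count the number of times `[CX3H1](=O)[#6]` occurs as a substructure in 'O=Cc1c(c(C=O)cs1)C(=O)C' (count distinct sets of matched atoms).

2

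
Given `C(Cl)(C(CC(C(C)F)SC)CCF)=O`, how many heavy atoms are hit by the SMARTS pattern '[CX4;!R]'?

8

The query [CX4;!R] means: aliphatic carbon with four total connections, not in a ring.
Check the 14 heavy atoms by environment: 8× C (X4, acyclic) → match; 2× F (X1, acyclic) → no; 1× C (X3, acyclic) → no; 1× O (X1, acyclic) → no; 1× Cl (X1, acyclic) → no; 1× S (X2, acyclic) → no.
That gives 8 matching atoms.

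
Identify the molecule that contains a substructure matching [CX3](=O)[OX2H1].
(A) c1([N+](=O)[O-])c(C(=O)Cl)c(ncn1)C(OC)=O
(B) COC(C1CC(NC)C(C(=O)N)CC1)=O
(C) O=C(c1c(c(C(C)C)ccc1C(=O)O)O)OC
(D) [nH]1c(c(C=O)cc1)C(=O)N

[CX3](=O)[OX2H1] describes an sp2 carbon double-bonded to O and single-bonded to an -OH oxygen (a carboxylic acid).
(A) has an acyl chloride (-C(=O)Cl) but the carbonyl is bonded to Cl, not to an -OH oxygen.
(B) has a primary amide (-C(=O)NH2) but the carbonyl is bonded to N, not to an -OH oxygen.
(C) contains a carboxylic acid group (-C(=O)OH), which satisfies every atom and bond constraint.
(D) has an aldehyde (-CHO) but there is no singly-bonded oxygen on the carbonyl carbon.
So the answer is (C).

C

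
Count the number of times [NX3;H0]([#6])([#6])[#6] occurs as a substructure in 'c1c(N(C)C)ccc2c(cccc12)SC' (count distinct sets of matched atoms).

1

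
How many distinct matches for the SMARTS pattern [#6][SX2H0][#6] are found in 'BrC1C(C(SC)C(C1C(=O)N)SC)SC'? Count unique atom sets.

[#6][SX2H0][#6] is the SMARTS for a thioether: an aliphatic sulfur bridging two carbons with no H on the sulfur.
The molecule carries 3 separate instances of a methylthio ether (-SCH3) meeting every constraint; each maps to a distinct set of atoms, giving 3 matches.

3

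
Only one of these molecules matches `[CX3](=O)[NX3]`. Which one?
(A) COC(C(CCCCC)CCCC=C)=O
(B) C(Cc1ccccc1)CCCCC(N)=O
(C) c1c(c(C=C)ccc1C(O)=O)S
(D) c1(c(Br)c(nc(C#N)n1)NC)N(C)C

B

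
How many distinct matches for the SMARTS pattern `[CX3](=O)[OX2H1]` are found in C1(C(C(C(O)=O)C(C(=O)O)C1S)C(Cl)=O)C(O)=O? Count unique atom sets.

3

[CX3](=O)[OX2H1] is the SMARTS for a carboxylic acid: an sp2 carbon double-bonded to O and single-bonded to an -OH oxygen.
The molecule carries 3 separate instances of a carboxylic acid group (-C(=O)OH) meeting every constraint; each maps to a distinct set of atoms, giving 3 matches.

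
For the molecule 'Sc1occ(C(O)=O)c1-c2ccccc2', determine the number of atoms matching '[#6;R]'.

10

The query [#6;R] means: carbon that is part of a ring.
Check the 15 heavy atoms by environment: 1× o (aromatic, in 5-ring) → no; 4× c (aromatic, in 5-ring) → match; 1× S (acyclic) → no; 1× C (acyclic) → no; 2× O (acyclic) → no; 6× c (aromatic, in 6-ring) → match.
Summing the matching environments: 4 + 6 = 10 matching atoms.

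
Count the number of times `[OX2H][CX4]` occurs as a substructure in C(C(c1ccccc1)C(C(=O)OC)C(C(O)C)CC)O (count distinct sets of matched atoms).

2

[OX2H][CX4] is the SMARTS for an aliphatic alcohol: a hydroxyl oxygen bound to an sp3 (X4) carbon.
The molecule carries 2 separate instances of a hydroxyl group (-OH) meeting every constraint; each maps to a distinct set of atoms, giving 2 matches.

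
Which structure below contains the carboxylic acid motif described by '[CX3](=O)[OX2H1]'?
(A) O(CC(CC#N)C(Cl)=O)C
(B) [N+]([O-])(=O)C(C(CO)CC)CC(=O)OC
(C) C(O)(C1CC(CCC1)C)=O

[CX3](=O)[OX2H1] describes an sp2 carbon double-bonded to O and single-bonded to an -OH oxygen (a carboxylic acid).
(A) has an acyl chloride (-C(=O)Cl) but the carbonyl is bonded to Cl, not to an -OH oxygen.
(B) has a methyl-ester group (-C(=O)OCH3) but the singly-bonded O has no H (OX2H0, not OX2H1).
(C) contains a carboxylic acid group (-C(=O)OH), which satisfies every atom and bond constraint.
So the answer is (C).

C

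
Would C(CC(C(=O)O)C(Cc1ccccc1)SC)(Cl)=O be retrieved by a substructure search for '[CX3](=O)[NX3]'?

The pattern [CX3](=O)[NX3] describes a carbonyl carbon bonded to a trivalent nitrogen — an amide.
The closest candidate here is a carboxylic acid group (-C(=O)OH), but the carbonyl is bonded to O, not to an NX3 nitrogen. No other fragment satisfies the full query, so there is no match.

No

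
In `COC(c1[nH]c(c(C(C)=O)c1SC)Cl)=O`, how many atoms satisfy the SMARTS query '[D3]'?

The query [D3] means: atom with exactly three heavy-atom neighbours.
Check the 15 heavy atoms by environment: 1× n (aromatic, D2) → no; 4× c (aromatic, D3) → match; 2× C (D3) → match; 2× O (D1) → no; 3× C (D1) → no; 1× O (D2) → no; 1× Cl (D1) → no; 1× S (D2) → no.
Summing the matching environments: 4 + 2 = 6 matching atoms.

6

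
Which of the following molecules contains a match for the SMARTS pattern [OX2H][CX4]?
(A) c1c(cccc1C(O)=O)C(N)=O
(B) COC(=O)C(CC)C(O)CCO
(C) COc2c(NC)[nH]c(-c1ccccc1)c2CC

B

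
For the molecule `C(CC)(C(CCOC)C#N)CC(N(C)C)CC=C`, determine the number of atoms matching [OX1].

The query [OX1] means: aliphatic oxygen with one total connection — typically a carbonyl =O or an oxide.
Check the 18 heavy atoms by environment: 12× C (X4) → no; 1× C (X2) → no; 1× N (X1) → no; 2× C (X3) → no; 1× N (X3) → no; 1× O (X2) → no.
No environment satisfies the query, so 0 matching atoms.

0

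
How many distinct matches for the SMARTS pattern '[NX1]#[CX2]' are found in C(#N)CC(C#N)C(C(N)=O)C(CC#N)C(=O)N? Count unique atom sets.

[NX1]#[CX2] is the SMARTS for a nitrile: a nitrogen triple-bonded to a two-connected carbon.
The molecule carries 3 separate instances of a nitrile (-C#N) meeting every constraint; each maps to a distinct set of atoms, giving 3 matches.

3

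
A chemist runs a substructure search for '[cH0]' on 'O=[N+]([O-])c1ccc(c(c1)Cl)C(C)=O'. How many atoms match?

3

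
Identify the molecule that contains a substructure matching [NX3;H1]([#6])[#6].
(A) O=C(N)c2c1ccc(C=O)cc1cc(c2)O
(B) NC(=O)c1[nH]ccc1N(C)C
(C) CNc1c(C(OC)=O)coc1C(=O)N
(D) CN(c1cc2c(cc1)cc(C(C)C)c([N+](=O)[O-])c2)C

C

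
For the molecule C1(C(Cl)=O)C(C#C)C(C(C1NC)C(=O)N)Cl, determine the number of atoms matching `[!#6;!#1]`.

The query [!#6;!#1] means: not carbon and not hydrogen — any heteroatom.
Check the 16 heavy atoms by environment: 10× C → no; 2× O → match; 2× Cl → match; 2× N → match.
Summing the matching environments: 2 + 2 + 2 = 6 matching atoms.

6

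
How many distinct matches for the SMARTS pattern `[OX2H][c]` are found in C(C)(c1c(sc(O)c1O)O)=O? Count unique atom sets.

3

[OX2H][c] is the SMARTS for a phenol: a hydroxyl oxygen attached to an aromatic carbon.
The molecule carries 3 separate instances of a hydroxyl group (-OH) meeting every constraint; each maps to a distinct set of atoms, giving 3 matches.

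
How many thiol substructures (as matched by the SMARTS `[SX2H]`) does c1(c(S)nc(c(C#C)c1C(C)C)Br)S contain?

2

[SX2H] is the SMARTS for a thiol: an aliphatic sulfur with two connections, one being H.
The molecule carries 2 separate instances of a thiol (-SH) meeting every constraint; each maps to a distinct set of atoms, giving 2 matches.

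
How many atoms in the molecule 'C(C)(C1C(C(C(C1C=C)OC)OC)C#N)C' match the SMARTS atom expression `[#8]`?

The query [#8] means: #8 matches any oxygen atom.
Check the 16 heavy atoms by environment: 13× C → no; 1× N → no; 2× O → match.
That gives 2 matching atoms.

2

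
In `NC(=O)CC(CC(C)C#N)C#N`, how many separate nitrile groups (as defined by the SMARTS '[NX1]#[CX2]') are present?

2

[NX1]#[CX2] is the SMARTS for a nitrile: a nitrogen triple-bonded to a two-connected carbon.
The molecule carries 2 separate instances of a nitrile (-C#N) meeting every constraint; each maps to a distinct set of atoms, giving 2 matches.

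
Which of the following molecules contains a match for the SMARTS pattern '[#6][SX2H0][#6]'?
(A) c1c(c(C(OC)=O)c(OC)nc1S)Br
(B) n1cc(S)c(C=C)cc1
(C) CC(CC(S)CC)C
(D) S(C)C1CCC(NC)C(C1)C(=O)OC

D

[#6][SX2H0][#6] describes an aliphatic sulfur bridging two carbons with no H on the sulfur (a thioether).
(A) has a methoxy ether (-OCH3) but the bridging atom is O, not S.
(B) has a thiol (-SH) but the sulfur has H1, not H0 bridging two carbons.
(C) has a thiol (-SH) but the sulfur has H1, not H0 bridging two carbons.
(D) contains a methylthio ether (-SCH3), which satisfies every atom and bond constraint.
So the answer is (D).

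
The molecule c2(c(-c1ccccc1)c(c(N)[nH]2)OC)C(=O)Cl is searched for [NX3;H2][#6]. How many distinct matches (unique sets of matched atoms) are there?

1

[NX3;H2][#6] is the SMARTS for a primary amine: a trivalent nitrogen with two H attached to carbon.
Exactly one fragment in the molecule meets all constraints, giving 1 match.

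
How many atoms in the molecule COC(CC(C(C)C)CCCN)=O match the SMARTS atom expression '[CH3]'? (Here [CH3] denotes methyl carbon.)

3

The query [CH3] means: aliphatic carbon with exactly three hydrogens.
Check the 13 heavy atoms by environment: 4× C (H2) → no; 2× C (H1) → no; 1× N (H2) → no; 3× C (H3) → match; 1× C (H0) → no; 2× O (H0) → no.
That gives 3 matching atoms.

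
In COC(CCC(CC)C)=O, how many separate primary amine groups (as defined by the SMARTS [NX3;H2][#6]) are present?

0

[NX3;H2][#6] is the SMARTS for a primary amine: a trivalent nitrogen with two H attached to carbon.
No fragment in the molecule satisfies every constraint, giving 0 matches.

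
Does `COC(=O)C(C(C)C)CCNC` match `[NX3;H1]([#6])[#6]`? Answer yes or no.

Yes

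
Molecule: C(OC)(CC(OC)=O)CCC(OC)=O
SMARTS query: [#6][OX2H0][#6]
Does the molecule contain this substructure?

The pattern [#6][OX2H0][#6] describes an aliphatic oxygen bridging two carbons with no H on the oxygen — an ether.
The molecule carries a methoxy ether (-OCH3), whose atoms satisfy every constraint of the query, so the pattern matches.

Yes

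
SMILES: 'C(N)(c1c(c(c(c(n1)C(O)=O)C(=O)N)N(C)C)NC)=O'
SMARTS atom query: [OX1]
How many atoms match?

The query [OX1] means: aliphatic oxygen with one total connection — typically a carbonyl =O or an oxide.
Check the 20 heavy atoms by environment: 1× n (aromatic, X2) → no; 5× c (aromatic, X3) → no; 4× N (X3) → no; 3× C (X4) → no; 3× C (X3) → no; 3× O (X1) → match; 1× O (X2) → no.
That gives 3 matching atoms.

3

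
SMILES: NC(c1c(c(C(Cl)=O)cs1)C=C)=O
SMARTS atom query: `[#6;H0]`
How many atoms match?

5

Check the 13 heavy atoms by environment: 1× s (aromatic, H0) → no; 1× c (aromatic, H1) → no; 3× c (aromatic, H0) → match; 2× C (H0) → match; 2× O (H0) → no; 1× Cl (H0) → no; 1× C (H1) → no; 1× C (H2) → no; 1× N (H2) → no.
Summing the matching environments: 3 + 2 = 5 matching atoms.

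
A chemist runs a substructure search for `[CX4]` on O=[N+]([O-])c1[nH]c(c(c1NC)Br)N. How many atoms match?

Check the 12 heavy atoms by environment: 1× n (aromatic, X3) → no; 4× c (aromatic, X3) → no; 2× N (X3) → no; 1× C (X4) → match; 1× N (charge +1, X3) → no; 1× O (charge -1, X1) → no; 1× O (X1) → no; 1× Br (X1) → no.
That gives 1 matching atom.

1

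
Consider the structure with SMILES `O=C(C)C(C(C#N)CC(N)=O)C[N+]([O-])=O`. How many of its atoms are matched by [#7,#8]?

7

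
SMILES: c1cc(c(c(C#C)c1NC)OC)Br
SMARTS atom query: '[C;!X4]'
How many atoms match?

The query [C;!X4] means: aliphatic carbon that does not have four total connections.
Check the 13 heavy atoms by environment: 6× c (aromatic, X3) → no; 1× N (X3) → no; 2× C (X4) → no; 2× C (X2) → match; 1× O (X2) → no; 1× Br (X1) → no.
That gives 2 matching atoms.

2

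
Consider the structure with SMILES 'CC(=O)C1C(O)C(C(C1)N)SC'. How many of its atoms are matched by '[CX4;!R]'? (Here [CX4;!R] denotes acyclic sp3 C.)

The query [CX4;!R] means: aliphatic carbon with four total connections, not in a ring.
Check the 12 heavy atoms by environment: 5× C (X4, in 5-ring) → no; 1× N (X3, acyclic) → no; 1× C (X3, acyclic) → no; 1× O (X1, acyclic) → no; 2× C (X4, acyclic) → match; 1× O (X2, acyclic) → no; 1× S (X2, acyclic) → no.
That gives 2 matching atoms.

2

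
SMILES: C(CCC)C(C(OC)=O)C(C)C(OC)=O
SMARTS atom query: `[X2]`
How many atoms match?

2

The query [X2] means: any atom with exactly two total connections (bonds + H).
Check the 15 heavy atoms by environment: 9× C (X4) → no; 2× C (X3) → no; 2× O (X1) → no; 2× O (X2) → match.
That gives 2 matching atoms.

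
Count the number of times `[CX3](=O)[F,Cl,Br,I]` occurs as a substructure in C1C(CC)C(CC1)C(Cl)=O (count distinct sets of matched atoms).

1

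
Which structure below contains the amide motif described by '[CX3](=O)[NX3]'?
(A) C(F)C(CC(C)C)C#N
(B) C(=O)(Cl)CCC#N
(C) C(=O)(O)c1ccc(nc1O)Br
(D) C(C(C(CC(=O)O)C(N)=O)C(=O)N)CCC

D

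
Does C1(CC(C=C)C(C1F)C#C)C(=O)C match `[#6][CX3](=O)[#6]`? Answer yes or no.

Yes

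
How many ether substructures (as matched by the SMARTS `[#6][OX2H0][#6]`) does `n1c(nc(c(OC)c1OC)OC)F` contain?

[#6][OX2H0][#6] is the SMARTS for an ether: an aliphatic oxygen bridging two carbons with no H on the oxygen.
The molecule carries 3 separate instances of a methoxy ether (-OCH3) meeting every constraint; each maps to a distinct set of atoms, giving 3 matches.

3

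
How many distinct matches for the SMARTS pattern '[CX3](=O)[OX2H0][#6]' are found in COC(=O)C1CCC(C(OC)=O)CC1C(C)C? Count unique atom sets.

[CX3](=O)[OX2H0][#6] is the SMARTS for an ester: a carbonyl carbon bonded to an oxygen that is itself bonded to carbon (no H on that O).
The molecule carries 2 separate instances of a methyl-ester group (-C(=O)OCH3) meeting every constraint; each maps to a distinct set of atoms, giving 2 matches.

2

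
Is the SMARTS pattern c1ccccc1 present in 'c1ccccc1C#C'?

Yes

The pattern c1ccccc1 describes six aromatic carbons in a ring — a benzene ring.
The required atom environment is present in the molecule, so the pattern matches.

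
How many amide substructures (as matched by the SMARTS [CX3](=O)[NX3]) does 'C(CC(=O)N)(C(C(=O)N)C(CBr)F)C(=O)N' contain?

[CX3](=O)[NX3] is the SMARTS for an amide: a carbonyl carbon bonded to a trivalent nitrogen.
The molecule carries 3 separate instances of a primary amide (-C(=O)NH2) meeting every constraint; each maps to a distinct set of atoms, giving 3 matches.

3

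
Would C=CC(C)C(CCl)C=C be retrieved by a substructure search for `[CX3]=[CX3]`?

Yes

The pattern [CX3]=[CX3] describes a non-aromatic C=C double bond between two sp2 carbons — an alkene.
The molecule carries a vinyl group (-CH=CH2), whose atoms satisfy every constraint of the query, so the pattern matches.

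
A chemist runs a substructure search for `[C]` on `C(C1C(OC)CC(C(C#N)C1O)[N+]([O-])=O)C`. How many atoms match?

10

The query [C] means: uppercase C matches aliphatic (non-aromatic) carbon only.
Check the 16 heavy atoms by environment: 10× C → match; 3× O → no; 1× N → no; 1× N (charge +1) → no; 1× O (charge -1) → no.
That gives 10 matching atoms.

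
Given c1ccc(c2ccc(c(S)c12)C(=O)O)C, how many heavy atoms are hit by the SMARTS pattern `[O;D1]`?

2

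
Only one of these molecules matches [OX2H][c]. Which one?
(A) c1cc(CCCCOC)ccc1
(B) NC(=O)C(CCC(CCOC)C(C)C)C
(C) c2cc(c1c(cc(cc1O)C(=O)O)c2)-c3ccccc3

C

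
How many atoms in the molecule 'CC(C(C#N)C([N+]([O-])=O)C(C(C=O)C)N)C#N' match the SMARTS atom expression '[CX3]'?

1

The query [CX3] means: C with X3: aliphatic carbon with exactly 3 total connections.
Check the 17 heavy atoms by environment: 7× C (X4) → no; 2× C (X2) → no; 2× N (X1) → no; 1× N (X3) → no; 1× C (X3) → match; 2× O (X1) → no; 1× N (charge +1, X3) → no; 1× O (charge -1, X1) → no.
That gives 1 matching atom.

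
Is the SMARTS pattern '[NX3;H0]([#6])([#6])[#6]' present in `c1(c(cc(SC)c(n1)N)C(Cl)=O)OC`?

No

The pattern [NX3;H0]([#6])([#6])[#6] describes a trivalent nitrogen with no H, bonded to three carbons — a tertiary amine.
The closest candidate here is a primary amino group (-NH2), but the nitrogen has H2, not H0 with three carbons. No other fragment satisfies the full query, so there is no match.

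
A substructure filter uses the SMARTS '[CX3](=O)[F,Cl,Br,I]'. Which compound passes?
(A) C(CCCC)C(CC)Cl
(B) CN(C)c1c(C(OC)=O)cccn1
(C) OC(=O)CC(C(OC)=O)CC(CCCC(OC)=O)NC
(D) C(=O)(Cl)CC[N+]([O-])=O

[CX3](=O)[F,Cl,Br,I] describes a carbonyl carbon bonded to a halogen (an acyl halide).
(A) has a chloro substituent but the Cl is not on a carbonyl carbon.
(B) has a methyl-ester group (-C(=O)OCH3) but the carbonyl is bonded to -O-C, not to a halogen.
(C) has a methyl-ester group (-C(=O)OCH3) but the carbonyl is bonded to -O-C, not to a halogen.
(D) contains an acyl chloride (-C(=O)Cl), which satisfies every atom and bond constraint.
So the answer is (D).

D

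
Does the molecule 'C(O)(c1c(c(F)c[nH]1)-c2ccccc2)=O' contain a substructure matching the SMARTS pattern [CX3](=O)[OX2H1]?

Yes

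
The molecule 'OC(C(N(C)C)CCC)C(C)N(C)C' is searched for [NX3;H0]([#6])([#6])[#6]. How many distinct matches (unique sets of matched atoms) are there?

[NX3;H0]([#6])([#6])[#6] is the SMARTS for a tertiary amine: a trivalent nitrogen with no H, bonded to three carbons.
The molecule carries 2 separate instances of a dimethylamino group (-N(CH3)2) meeting every constraint; each maps to a distinct set of atoms, giving 2 matches.

2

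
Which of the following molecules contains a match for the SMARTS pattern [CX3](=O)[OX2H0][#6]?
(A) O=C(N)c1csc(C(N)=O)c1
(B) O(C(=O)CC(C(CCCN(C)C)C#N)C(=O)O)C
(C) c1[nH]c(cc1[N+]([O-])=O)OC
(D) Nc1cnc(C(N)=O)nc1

B

[CX3](=O)[OX2H0][#6] describes a carbonyl carbon bonded to an oxygen that is itself bonded to carbon (no H on that O) (an ester).
(A) has a primary amide (-C(=O)NH2) but the carbonyl is bonded to N, not to an O-C linkage.
(B) contains a methyl-ester group (-C(=O)OCH3), which satisfies every atom and bond constraint.
(C) has a methoxy ether (-OCH3) but the ether oxygen is not adjacent to a C=O carbon.
(D) has a primary amide (-C(=O)NH2) but the carbonyl is bonded to N, not to an O-C linkage.
So the answer is (B).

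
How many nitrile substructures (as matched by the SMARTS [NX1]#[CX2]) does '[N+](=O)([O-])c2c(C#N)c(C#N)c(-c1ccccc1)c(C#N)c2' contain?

3

[NX1]#[CX2] is the SMARTS for a nitrile: a nitrogen triple-bonded to a two-connected carbon.
The molecule carries 3 separate instances of a nitrile (-C#N) meeting every constraint; each maps to a distinct set of atoms, giving 3 matches.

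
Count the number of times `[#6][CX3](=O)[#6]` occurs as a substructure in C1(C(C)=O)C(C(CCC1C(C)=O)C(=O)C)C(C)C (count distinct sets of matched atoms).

3

[#6][CX3](=O)[#6] is the SMARTS for a ketone: a carbonyl carbon (no H) flanked by two carbons.
The molecule carries 3 separate instances of an acetyl/ketone group (-C(=O)CH3) meeting every constraint; each maps to a distinct set of atoms, giving 3 matches.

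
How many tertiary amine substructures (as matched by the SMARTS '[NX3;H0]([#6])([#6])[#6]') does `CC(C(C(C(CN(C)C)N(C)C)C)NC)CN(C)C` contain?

3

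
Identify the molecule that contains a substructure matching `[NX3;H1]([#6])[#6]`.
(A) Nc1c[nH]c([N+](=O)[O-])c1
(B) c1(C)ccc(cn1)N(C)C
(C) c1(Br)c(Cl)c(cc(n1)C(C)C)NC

[NX3;H1]([#6])[#6] describes a trivalent nitrogen with one H, bonded to two carbons (a secondary amine).
(A) has a primary amino group (-NH2) but the nitrogen has H2 and only one carbon neighbour.
(B) has a dimethylamino group (-N(CH3)2) but the nitrogen has H0, not H1.
(C) contains an N-methylamino group (-NHCH3), which satisfies every atom and bond constraint.
So the answer is (C).

C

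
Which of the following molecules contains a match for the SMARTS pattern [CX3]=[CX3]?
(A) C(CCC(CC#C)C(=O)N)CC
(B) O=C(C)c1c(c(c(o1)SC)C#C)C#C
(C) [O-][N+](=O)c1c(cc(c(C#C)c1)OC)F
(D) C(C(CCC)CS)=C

[CX3]=[CX3] describes a non-aromatic C=C double bond between two sp2 carbons (an alkene).
(A) has an ethynyl group (-C#CH) but the C-C bond is a triple bond, not a double bond.
(B) has an ethynyl group (-C#CH) but the C-C bond is a triple bond, not a double bond.
(C) has an ethynyl group (-C#CH) but the C-C bond is a triple bond, not a double bond.
(D) contains a vinyl group (-CH=CH2), which satisfies every atom and bond constraint.
So the answer is (D).

D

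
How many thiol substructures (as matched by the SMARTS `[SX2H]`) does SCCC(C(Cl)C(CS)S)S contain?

4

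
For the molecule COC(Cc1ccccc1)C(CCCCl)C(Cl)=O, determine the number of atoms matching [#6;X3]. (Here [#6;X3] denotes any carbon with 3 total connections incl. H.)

7

The query [#6;X3] means: any carbon (aromatic or not) with three total connections.
Check the 18 heavy atoms by environment: 7× C (X4) → no; 6× c (aromatic, X3) → match; 2× Cl (X1) → no; 1× C (X3) → match; 1× O (X1) → no; 1× O (X2) → no.
Summing the matching environments: 6 + 1 = 7 matching atoms.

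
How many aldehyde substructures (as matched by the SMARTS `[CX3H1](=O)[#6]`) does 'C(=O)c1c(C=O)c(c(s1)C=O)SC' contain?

3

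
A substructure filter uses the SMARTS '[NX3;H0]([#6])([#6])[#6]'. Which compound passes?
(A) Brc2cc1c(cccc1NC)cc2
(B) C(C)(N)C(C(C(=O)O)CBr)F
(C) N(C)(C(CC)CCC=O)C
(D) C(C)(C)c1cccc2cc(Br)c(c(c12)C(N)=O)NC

[NX3;H0]([#6])([#6])[#6] describes a trivalent nitrogen with no H, bonded to three carbons (a tertiary amine).
(A) has an N-methylamino group (-NHCH3) but the nitrogen still has one H (H1), not H0.
(B) has a primary amino group (-NH2) but the nitrogen has H2, not H0 with three carbons.
(C) contains a dimethylamino group (-N(CH3)2), which satisfies every atom and bond constraint.
(D) has an N-methylamino group (-NHCH3) but the nitrogen still has one H (H1), not H0.
So the answer is (C).

C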